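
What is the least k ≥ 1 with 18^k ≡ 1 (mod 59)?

58

ord(18) | φ(59) = 59 − 1 = 58 = 2 · 29.
Divisors of 58: 1, 2, 29, 58.
Test each divisor d:
18^1 ≡ 18 (mod 59)
18^2 ≡ 29 (mod 59)
18^29 ≡ 58 (mod 59)
18^58 ≡ 1 (mod 59) ✓
Therefore the multiplicative order of 18 modulo 59 is 58.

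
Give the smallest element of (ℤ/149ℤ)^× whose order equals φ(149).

2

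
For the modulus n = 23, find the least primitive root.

φ(23) = 23 − 1 = 22 = 2 · 11.
g is a primitive root iff g^(22/q) ≢ 1 (mod 23) for each prime q ∈ {2, 11}.
g = 2: 2^11 ≡ 1 — hits 1, so not a primitive root.
g = 3: 3^11 ≡ 1 — hits 1, so not a primitive root.
g = 4: 4^11 ≡ 1 — hits 1, so not a primitive root.
g = 5: 5^11 ≡ 22; 5^2 ≡ 2 — none is 1, so 5 is a primitive root.
So 5 is the smallest generator of (Z/23Z)^×.

5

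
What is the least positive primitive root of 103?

5

φ(103) = 103 − 1 = 102 = 2 · 3 · 17.
g is a primitive root iff g^(102/q) ≢ 1 (mod 103) for each prime q ∈ {2, 3, 17}.
g = 2: 2^51 ≡ 1 — hits 1, so not a primitive root.
g = 3: 3^51 ≡ 102; 3^34 ≡ 1 — hits 1, so not a primitive root.
g = 4: 4^51 ≡ 1 — hits 1, so not a primitive root.
g = 5: 5^51 ≡ 102; 5^34 ≡ 56; 5^6 ≡ 72 — none is 1, so 5 is a primitive root.
So 5 is the smallest generator of (Z/103Z)^×.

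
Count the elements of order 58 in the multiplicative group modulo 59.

28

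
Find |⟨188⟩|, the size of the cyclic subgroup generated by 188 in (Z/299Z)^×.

132

By Lagrange's theorem, ord_299(188) divides φ(299) = φ(13·23) = (13−1)·(23−1) = 12·22 = 264 = 2^3 · 3 · 11.
Divisors of 264: 1, 2, 3, 4, 6, 8, 11, 12, 22, 24, 33, 44, 66, 88, 132, 264.
Test each divisor d:
188^1 ≡ 188 (mod 299)
188^2 ≡ 62 (mod 299)
188^3 ≡ 294 (mod 299)
188^4 ≡ 256 (mod 299)
188^6 ≡ 25 (mod 299)
188^8 ≡ 55 (mod 299)
188^11 ≡ 24 (mod 299)
188^12 ≡ 27 (mod 299)
188^22 ≡ 277 (mod 299)
188^24 ≡ 131 (mod 299)
188^33 ≡ 70 (mod 299)
188^44 ≡ 185 (mod 299)
188^66 ≡ 116 (mod 299)
188^88 ≡ 139 (mod 299)
188^132 ≡ 1 (mod 299) ✓
The smallest such exponent is 132, so the order of 188 is 132.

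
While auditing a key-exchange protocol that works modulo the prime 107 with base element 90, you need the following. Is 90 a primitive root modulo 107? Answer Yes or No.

No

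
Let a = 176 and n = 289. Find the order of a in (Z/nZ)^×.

ord(176) | φ(289) = φ(17^2) = 17·(17−1) = 272 = 2^4 · 17.
Divisors of 272: 1, 2, 4, 8, 16, 17, 34, 68, 136, 272.
Test each divisor d:
176^1 ≡ 176 (mod 289)
176^2 ≡ 53 (mod 289)
176^4 ≡ 208 (mod 289)
176^8 ≡ 203 (mod 289)
176^16 ≡ 171 (mod 289)
176^17 ≡ 40 (mod 289)
176^34 ≡ 155 (mod 289)
176^68 ≡ 38 (mod 289)
176^136 ≡ 288 (mod 289)
176^272 ≡ 1 (mod 289) ✓
Hence ord(176) = 272.

272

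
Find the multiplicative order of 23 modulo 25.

By Lagrange's theorem, ord_25(23) divides φ(25) = φ(5^2) = 5·(5−1) = 20 = 2^2 · 5.
Divisors of 20: 1, 2, 4, 5, 10, 20.
Compute 23^d (mod 25) for the divisors d until we hit 1:
23^1 ≡ 23
23^2 ≡ 4
23^4 ≡ 16
23^5 ≡ 18
23^10 ≡ 24
23^20 ≡ 1
The smallest such exponent is 20, so the order of 23 is 20.

20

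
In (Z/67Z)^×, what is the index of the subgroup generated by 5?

Since 5 ∈ (Z/67Z)^×, its order divides φ(67) = 67 − 1 = 66 = 2 · 3 · 11.
Divisors of 66: 1, 2, 3, 6, 11, 22, 33, 66.
Compute 5^d (mod 67) for the divisors d until we hit 1:
5^1 ≡ 5 (mod 67)
5^2 ≡ 25 (mod 67)
5^3 ≡ 58 (mod 67)
5^6 ≡ 14 (mod 67)
5^11 ≡ 66 (mod 67)
5^22 ≡ 1 (mod 67) ✓
The order of 5 is 22, so the subgroup it generates has 22 elements.
Index = |(Z/67Z)^×| / |⟨5⟩| = 66 / 22 = 3.

3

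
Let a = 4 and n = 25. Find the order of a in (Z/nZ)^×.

10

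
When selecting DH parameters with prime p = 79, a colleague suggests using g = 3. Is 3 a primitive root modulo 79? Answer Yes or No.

Yes

φ(79) = 79 − 1 = 78 = 2 · 3 · 13.
It suffices to check that the order of 3 is not a proper divisor of 78: compute 3^(78/q) for q ∈ {2, 3, 13}.
3^39 ≡ 78 (mod 79)  [q = 2: ≢ 1 ✓]
3^26 ≡ 23 (mod 79)  [q = 3: ≢ 1 ✓]
3^6 ≡ 18 (mod 79)  [q = 13: ≢ 1 ✓]
Every test exponent gives a nontrivial residue, hence 3 generates the full group.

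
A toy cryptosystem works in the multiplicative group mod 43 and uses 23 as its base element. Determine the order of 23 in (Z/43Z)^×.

ord(23) | φ(43) = 43 − 1 = 42 = 2 · 3 · 7.
Divisors of 42: 1, 2, 3, 6, 7, 14, 21, 42.
Compute 23^d (mod 43) for the divisors d until we hit 1:
23^1 ≡ 23
23^2 ≡ 13
23^3 ≡ 41
23^6 ≡ 4
23^7 ≡ 6
23^14 ≡ 36
23^21 ≡ 1
The smallest such exponent is 21, so the order of 23 is 21.

21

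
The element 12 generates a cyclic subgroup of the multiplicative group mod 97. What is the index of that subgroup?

6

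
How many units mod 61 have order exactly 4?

2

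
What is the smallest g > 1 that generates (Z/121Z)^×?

φ(121) = φ(11^2) = 11·(11−1) = 110 = 2 · 5 · 11.
g is a primitive root iff g^(110/q) ≢ 1 (mod 121) for each prime q ∈ {2, 5, 11}.
g = 2: 2^55 ≡ 120; 2^22 ≡ 81; 2^10 ≡ 56 — none is 1, so 2 is a primitive root.
The smallest primitive root modulo 121 is 2.

2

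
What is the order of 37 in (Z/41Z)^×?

5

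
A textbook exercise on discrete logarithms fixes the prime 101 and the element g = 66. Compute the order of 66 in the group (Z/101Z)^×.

100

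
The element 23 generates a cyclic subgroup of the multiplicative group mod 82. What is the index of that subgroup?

4

ord(23) | φ(82) = φ(2)·φ(41) = 1·40 = 40 = 2^3 · 5.
Divisors of 40: 1, 2, 4, 5, 8, 10, 20, 40.
Compute 23^d (mod 82) for the divisors d until we hit 1:
23^1 ≡ 23 (mod 82)
23^2 ≡ 37 (mod 82)
23^4 ≡ 57 (mod 82)
23^5 ≡ 81 (mod 82)
23^8 ≡ 51 (mod 82)
23^10 ≡ 1 (mod 82) ✓
So ord_82(23) = 10, hence |⟨23⟩| = 10.
The index is φ(82) / ord(23) = 40 / 10 = 4.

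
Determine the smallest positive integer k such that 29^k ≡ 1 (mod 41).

40

The order of 29 must divide φ(41) = 41 − 1 = 40 = 2^3 · 5.
Divisors of 40: 1, 2, 4, 5, 8, 10, 20, 40.
Compute 29^d (mod 41) for the divisors d until we hit 1:
29^1 ≡ 29 (mod 41)
29^2 ≡ 21 (mod 41)
29^4 ≡ 31 (mod 41)
29^5 ≡ 38 (mod 41)
29^8 ≡ 18 (mod 41)
29^10 ≡ 9 (mod 41)
29^20 ≡ 40 (mod 41)
29^40 ≡ 1 (mod 41) ✓
So ord_41(29) = 40.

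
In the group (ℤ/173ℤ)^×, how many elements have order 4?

2

φ(173) = 173 − 1 = 172 = 2^2 · 43.
(Z/173Z)^× is cyclic (|G| = 172); a cyclic group of order m has exactly φ(d) elements of each order d | m, and none otherwise.
4 = 2^2 divides 172, and φ(4) = 2.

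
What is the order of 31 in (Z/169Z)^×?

52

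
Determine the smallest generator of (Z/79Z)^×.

3

φ(79) = 79 − 1 = 78 = 2 · 3 · 13.
Test candidates g = 2, 3, … against the prime factors q ∈ {2, 3, 13} of φ(79): g is a generator iff g^(78/q) ≢ 1 for every such q.
g = 2: 2^39 ≡ 1 — hits 1, so not a primitive root.
g = 3: 3^39 ≡ 78; 3^26 ≡ 23; 3^6 ≡ 18 — none is 1, so 3 is a primitive root.
So 3 is the smallest generator of (Z/79Z)^×.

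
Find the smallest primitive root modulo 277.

φ(277) = 277 − 1 = 276 = 2^2 · 3 · 23.
Test candidates g = 2, 3, … against the prime factors q ∈ {2, 3, 23} of φ(277): g is a generator iff g^(276/q) ≢ 1 for every such q.
g = 2: 2^138 ≡ 276; 2^92 ≡ 1 — hits 1, so not a primitive root.
g = 3: 3^138 ≡ 1 — hits 1, so not a primitive root.
g = 4: 4^138 ≡ 1 — hits 1, so not a primitive root.
g = 5: 5^138 ≡ 276; 5^92 ≡ 116; 5^12 ≡ 27 — none is 1, so 5 is a primitive root.
Hence the least primitive root of 277 is 5.

5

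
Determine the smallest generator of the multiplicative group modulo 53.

2

φ(53) = 53 − 1 = 52 = 2^2 · 13.
Test candidates g = 2, 3, … against the prime factors q ∈ {2, 13} of φ(53): g is a generator iff g^(52/q) ≢ 1 for every such q.
g = 2: 2^26 ≡ 52; 2^4 ≡ 16 — none is 1, so 2 is a primitive root.
Hence the least primitive root of 53 is 2.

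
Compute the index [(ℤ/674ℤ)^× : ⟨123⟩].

By Lagrange's theorem, ord_674(123) divides φ(674) = φ(2)·φ(337) = 1·336 = 336 = 2^4 · 3 · 7.
Divisors of 336: 1, 2, 3, 4, 6, 7, 8, 12, 14, 16, 21, 24, 28, 42, 48, 56, 84, 112, 168, 336.
Test each divisor d:
123^1 ≡ 123
123^2 ≡ 301
123^3 ≡ 627
123^4 ≡ 285
123^6 ≡ 187
123^7 ≡ 85
123^8 ≡ 345
123^12 ≡ 595
123^14 ≡ 485
123^16 ≡ 401
123^21 ≡ 111
123^24 ≡ 175
123^28 ≡ 673
123^42 ≡ 189
123^48 ≡ 295
123^56 ≡ 1
So ord_674(123) = 56, hence |⟨123⟩| = 56.
[(Z/674Z)^× : ⟨123⟩] = 336/56 = 6.

6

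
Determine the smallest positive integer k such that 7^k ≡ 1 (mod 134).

66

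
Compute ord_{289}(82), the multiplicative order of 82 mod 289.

By Lagrange's theorem, ord_289(82) divides φ(289) = φ(17^2) = 17·(17−1) = 272 = 2^4 · 17.
Divisors of 272: 1, 2, 4, 8, 16, 17, 34, 68, 136, 272.
Test each divisor d:
82^1 ≡ 82
82^2 ≡ 77
82^4 ≡ 149
82^8 ≡ 237
82^16 ≡ 103
82^17 ≡ 65
82^34 ≡ 179
82^68 ≡ 251
82^136 ≡ 288
82^272 ≡ 1
Hence ord(82) = 272.

272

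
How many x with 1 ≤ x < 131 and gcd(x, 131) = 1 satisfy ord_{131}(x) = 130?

φ(131) = 131 − 1 = 130 = 2 · 5 · 13.
(Z/131Z)^× is cyclic (|G| = 130); a cyclic group of order m has exactly φ(d) elements of each order d | m, and none otherwise.
130 = 2 · 5 · 13 divides 130, and φ(130) = 48.

48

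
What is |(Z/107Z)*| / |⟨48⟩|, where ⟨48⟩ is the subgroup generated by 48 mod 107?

2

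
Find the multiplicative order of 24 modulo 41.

40

Since 24 ∈ (Z/41Z)^×, its order divides φ(41) = 41 − 1 = 40 = 2^3 · 5.
Divisors of 40: 1, 2, 4, 5, 8, 10, 20, 40.
Check 24^d mod 41 for each divisor in increasing order:
24^1 ≡ 24 (mod 41)
24^2 ≡ 2 (mod 41)
24^4 ≡ 4 (mod 41)
24^5 ≡ 14 (mod 41)
24^8 ≡ 16 (mod 41)
24^10 ≡ 32 (mod 41)
24^20 ≡ 40 (mod 41)
24^40 ≡ 1 (mod 41) ✓
The smallest such exponent is 40, so the order of 24 is 40.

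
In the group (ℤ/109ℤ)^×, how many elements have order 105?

φ(109) = 109 − 1 = 108 = 2^2 · 3^3.
In a cyclic group of order 108, there are φ(d) elements of order d for each divisor d of 108, and zero for non-divisors.
Since 105 ∤ 108, the count is 0.

0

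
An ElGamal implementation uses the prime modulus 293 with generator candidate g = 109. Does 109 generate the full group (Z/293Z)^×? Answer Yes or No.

No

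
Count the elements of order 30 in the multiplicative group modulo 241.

φ(241) = 241 − 1 = 240 = 2^4 · 3 · 5.
In a cyclic group of order 240, there are φ(d) elements of order d for each divisor d of 240, and zero for non-divisors.
30 = 2 · 3 · 5 divides 240, and φ(30) = 8.

8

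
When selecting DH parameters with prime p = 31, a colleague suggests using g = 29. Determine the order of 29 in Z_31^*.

10

ord(29) | φ(31) = 31 − 1 = 30 = 2 · 3 · 5.
Divisors of 30: 1, 2, 3, 5, 6, 10, 15, 30.
Evaluate successive powers at the divisors of 30:
29^1 ≡ 29 (mod 31)
29^2 ≡ 4 (mod 31)
29^3 ≡ 23 (mod 31)
29^5 ≡ 30 (mod 31)
29^6 ≡ 2 (mod 31)
29^10 ≡ 1 (mod 31) ✓
Therefore the multiplicative order of 29 modulo 31 is 10.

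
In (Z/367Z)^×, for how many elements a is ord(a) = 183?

φ(367) = 367 − 1 = 366 = 2 · 3 · 61.
Since (Z/367Z)^× is cyclic of order 366, the number of elements of order d is φ(d) when d | 366 and 0 otherwise.
183 = 3 · 61 divides 366, and φ(183) = 120.

120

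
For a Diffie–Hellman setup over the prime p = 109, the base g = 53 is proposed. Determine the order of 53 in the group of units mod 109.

108

The order of 53 must divide φ(109) = 109 − 1 = 108 = 2^2 · 3^3.
Divisors of 108: 1, 2, 3, 4, 6, 9, 12, 18, 27, 36, 54, 108.
Check 53^d mod 109 for each divisor in increasing order:
53^1 ≡ 53
53^2 ≡ 84
53^3 ≡ 92
53^4 ≡ 80
53^6 ≡ 71
53^9 ≡ 101
53^12 ≡ 27
53^18 ≡ 64
53^27 ≡ 33
53^36 ≡ 63
53^54 ≡ 108
53^108 ≡ 1
Hence ord(53) = 108.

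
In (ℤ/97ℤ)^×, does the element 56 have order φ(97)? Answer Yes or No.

Yes

φ(97) = 97 − 1 = 96 = 2^5 · 3.
Test 56^(96/q) mod 97 for each prime factor q of 96:
56^48 ≡ 96 (mod 97)  [q = 2: ≢ 1 ✓]
56^32 ≡ 35 (mod 97)  [q = 3: ≢ 1 ✓]
Every test exponent gives a nontrivial residue, hence 56 generates the full group.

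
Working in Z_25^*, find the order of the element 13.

Since 13 ∈ (Z/25Z)^×, its order divides φ(25) = φ(5^2) = 5·(5−1) = 20 = 2^2 · 5.
Divisors of 20: 1, 2, 4, 5, 10, 20.
Test each divisor d:
13^1 ≡ 13
13^2 ≡ 19
13^4 ≡ 11
13^5 ≡ 18
13^10 ≡ 24
13^20 ≡ 1
So ord_25(13) = 20.

20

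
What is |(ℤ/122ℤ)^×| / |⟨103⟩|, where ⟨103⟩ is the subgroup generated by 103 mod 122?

4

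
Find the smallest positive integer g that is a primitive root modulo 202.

φ(202) = φ(2)·φ(101) = 1·100 = 100 = 2^2 · 5^2.
Test candidates g = 2, 3, … against the prime factors q ∈ {2, 5} of φ(202): g is a generator iff g^(100/q) ≢ 1 for every such q.
g = 2: gcd(2, 202) = 2 > 1, not a unit — skip.
g = 3: 3^50 ≡ 201; 3^20 ≡ 185 — none is 1, so 3 is a primitive root.
Hence the least primitive root of 202 is 3.

3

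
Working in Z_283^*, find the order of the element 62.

141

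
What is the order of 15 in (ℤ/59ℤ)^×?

29

Since 15 ∈ (Z/59Z)^×, its order divides φ(59) = 59 − 1 = 58 = 2 · 29.
Divisors of 58: 1, 2, 29, 58.
Check 15^d mod 59 for each divisor in increasing order:
15^1 ≡ 15 (mod 59)
15^2 ≡ 48 (mod 59)
15^29 ≡ 1 (mod 59) ✓
Hence ord(15) = 29.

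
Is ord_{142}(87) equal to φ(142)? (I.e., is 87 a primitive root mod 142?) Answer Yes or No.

No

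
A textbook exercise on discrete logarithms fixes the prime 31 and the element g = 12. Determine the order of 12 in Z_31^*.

Since 12 ∈ (Z/31Z)^×, its order divides φ(31) = 31 − 1 = 30 = 2 · 3 · 5.
Divisors of 30: 1, 2, 3, 5, 6, 10, 15, 30.
Compute 12^d (mod 31) for the divisors d until we hit 1:
12^1 ≡ 12
12^2 ≡ 20
12^3 ≡ 23
12^5 ≡ 26
12^6 ≡ 2
12^10 ≡ 25
12^15 ≡ 30
12^30 ≡ 1
The smallest such exponent is 30, so the order of 12 is 30.

30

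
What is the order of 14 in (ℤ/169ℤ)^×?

13

By Lagrange's theorem, ord_169(14) divides φ(169) = φ(13^2) = 13·(13−1) = 156 = 2^2 · 3 · 13.
Divisors of 156: 1, 2, 3, 4, 6, 12, 13, 26, 39, 52, 78, 156.
Check 14^d mod 169 for each divisor in increasing order:
14^1 ≡ 14
14^2 ≡ 27
14^3 ≡ 40
14^4 ≡ 53
14^6 ≡ 79
14^12 ≡ 157
14^13 ≡ 1
Therefore the multiplicative order of 14 modulo 169 is 13.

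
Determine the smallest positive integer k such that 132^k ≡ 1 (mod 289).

68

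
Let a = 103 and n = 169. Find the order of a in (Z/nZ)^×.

26

ord(103) | φ(169) = φ(13^2) = 13·(13−1) = 156 = 2^2 · 3 · 13.
Divisors of 156: 1, 2, 3, 4, 6, 12, 13, 26, 39, 52, 78, 156.
Compute 103^d (mod 169) for the divisors d until we hit 1:
103^1 ≡ 103 (mod 169)
103^2 ≡ 131 (mod 169)
103^3 ≡ 142 (mod 169)
103^4 ≡ 92 (mod 169)
103^6 ≡ 53 (mod 169)
103^12 ≡ 105 (mod 169)
103^13 ≡ 168 (mod 169)
103^26 ≡ 1 (mod 169) ✓
The smallest such exponent is 26, so the order of 103 is 26.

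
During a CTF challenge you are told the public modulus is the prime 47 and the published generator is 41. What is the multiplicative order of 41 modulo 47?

46

Since 41 ∈ (Z/47Z)^×, its order divides φ(47) = 47 − 1 = 46 = 2 · 23.
Divisors of 46: 1, 2, 23, 46.
Evaluate successive powers at the divisors of 46:
41^1 ≡ 41 (mod 47)
41^2 ≡ 36 (mod 47)
41^23 ≡ 46 (mod 47)
41^46 ≡ 1 (mod 47) ✓
Therefore the multiplicative order of 41 modulo 47 is 46.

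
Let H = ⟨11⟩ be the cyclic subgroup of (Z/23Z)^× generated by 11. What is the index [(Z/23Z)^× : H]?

By Lagrange's theorem, ord_23(11) divides φ(23) = 23 − 1 = 22 = 2 · 11.
Divisors of 22: 1, 2, 11, 22.
Compute 11^d (mod 23) for the divisors d until we hit 1:
11^1 ≡ 11 (mod 23)
11^2 ≡ 6 (mod 23)
11^11 ≡ 22 (mod 23)
11^22 ≡ 1 (mod 23) ✓
The order of 11 is 22, so the subgroup it generates has 22 elements.
Index = |(Z/23Z)^×| / |⟨11⟩| = 22 / 22 = 1.

1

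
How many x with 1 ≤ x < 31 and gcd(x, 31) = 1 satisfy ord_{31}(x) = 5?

4

φ(31) = 31 − 1 = 30 = 2 · 3 · 5.
In a cyclic group of order 30, there are φ(d) elements of order d for each divisor d of 30, and zero for non-divisors.
5 | 30, and φ(5) = 5 − 1 = 4.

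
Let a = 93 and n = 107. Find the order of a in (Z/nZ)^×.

106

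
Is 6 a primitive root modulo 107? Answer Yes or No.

φ(107) = 107 − 1 = 106 = 2 · 53.
6 is a primitive root mod 107 iff 6^(φ(107)/q) ≢ 1 for every prime q | φ(107), i.e. q ∈ {2, 53}.
6^53 ≡ 106 (mod 107)  [q = 2: ≢ 1 ✓]
6^2 ≡ 36 (mod 107)  [q = 53: ≢ 1 ✓]
Every test exponent gives a nontrivial residue, hence 6 generates the full group.

Yes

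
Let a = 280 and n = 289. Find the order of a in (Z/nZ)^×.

The order of 280 must divide φ(289) = φ(17^2) = 17·(17−1) = 272 = 2^4 · 17.
Divisors of 272: 1, 2, 4, 8, 16, 17, 34, 68, 136, 272.
Evaluate successive powers at the divisors of 272:
280^1 ≡ 280 (mod 289)
280^2 ≡ 81 (mod 289)
280^4 ≡ 203 (mod 289)
280^8 ≡ 171 (mod 289)
280^16 ≡ 52 (mod 289)
280^17 ≡ 110 (mod 289)
280^34 ≡ 251 (mod 289)
280^68 ≡ 288 (mod 289)
280^136 ≡ 1 (mod 289) ✓
So ord_289(280) = 136.

136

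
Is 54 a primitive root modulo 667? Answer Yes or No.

667 = 23 · 29 is a product of two distinct odd primes, so (Z/667Z)^× ≅ (Z/23Z)^× × (Z/29Z)^× is not cyclic.
No primitive root modulo 667 exists; in particular 54 is not one.

No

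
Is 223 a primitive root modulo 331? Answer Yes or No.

No

φ(331) = 331 − 1 = 330 = 2 · 3 · 5 · 11.
223 is a primitive root mod 331 iff 223^(φ(331)/q) ≢ 1 for every prime q | φ(331), i.e. q ∈ {2, 3, 5, 11}.
223^165 ≡ 1 (mod 331)  [q = 2: ≡ 1 ✗]
223^110 ≡ 31 (mod 331)  [q = 3: ≢ 1 ✓]
223^66 ≡ 1 (mod 331)  [q = 5: ≡ 1 ✗]
223^30 ≡ 85 (mod 331)  [q = 11: ≢ 1 ✓]
Since 223^165 ≡ 1, the order of 223 divides 165 < 330, so 223 is not a primitive root.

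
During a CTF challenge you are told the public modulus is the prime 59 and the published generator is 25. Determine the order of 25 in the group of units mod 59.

ord(25) | φ(59) = 59 − 1 = 58 = 2 · 29.
Divisors of 58: 1, 2, 29, 58.
Compute 25^d (mod 59) for the divisors d until we hit 1:
25^1 ≡ 25 (mod 59)
25^2 ≡ 35 (mod 59)
25^29 ≡ 1 (mod 59) ✓
The smallest such exponent is 29, so the order of 25 is 29.

29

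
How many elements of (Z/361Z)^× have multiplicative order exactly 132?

0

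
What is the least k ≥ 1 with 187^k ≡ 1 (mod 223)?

ord(187) | φ(223) = 223 − 1 = 222 = 2 · 3 · 37.
Divisors of 222: 1, 2, 3, 6, 37, 74, 111, 222.
Test each divisor d:
187^1 ≡ 187 (mod 223)
187^2 ≡ 181 (mod 223)
187^3 ≡ 174 (mod 223)
187^6 ≡ 171 (mod 223)
187^37 ≡ 40 (mod 223)
187^74 ≡ 39 (mod 223)
187^111 ≡ 222 (mod 223)
187^222 ≡ 1 (mod 223) ✓
The smallest such exponent is 222, so the order of 187 is 222.

222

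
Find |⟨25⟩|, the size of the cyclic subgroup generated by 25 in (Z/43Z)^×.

21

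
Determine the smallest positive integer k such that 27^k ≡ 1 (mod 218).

9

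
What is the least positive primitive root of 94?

5

φ(94) = φ(2)·φ(47) = 1·46 = 46 = 2 · 23.
Test candidates g = 2, 3, … against the prime factors q ∈ {2, 23} of φ(94): g is a generator iff g^(46/q) ≢ 1 for every such q.
g = 2: gcd(2, 94) = 2 > 1, not a unit — skip.
g = 3: 3^23 ≡ 1 — hits 1, so not a primitive root.
g = 4: gcd(4, 94) = 2 > 1, not a unit — skip.
g = 5: 5^23 ≡ 93; 5^2 ≡ 25 — none is 1, so 5 is a primitive root.
The smallest primitive root modulo 94 is 5.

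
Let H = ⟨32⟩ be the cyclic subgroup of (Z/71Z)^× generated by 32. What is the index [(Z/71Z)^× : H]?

ord(32) | φ(71) = 71 − 1 = 70 = 2 · 5 · 7.
Divisors of 70: 1, 2, 5, 7, 10, 14, 35, 70.
Check 32^d mod 71 for each divisor in increasing order:
32^1 ≡ 32 (mod 71)
32^2 ≡ 30 (mod 71)
32^5 ≡ 45 (mod 71)
32^7 ≡ 1 (mod 71) ✓
The order of 32 is 7, so the subgroup it generates has 7 elements.
The index is φ(71) / ord(32) = 70 / 7 = 10.

10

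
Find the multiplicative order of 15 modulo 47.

Since 15 ∈ (Z/47Z)^×, its order divides φ(47) = 47 − 1 = 46 = 2 · 23.
Divisors of 46: 1, 2, 23, 46.
Evaluate successive powers at the divisors of 46:
15^1 ≡ 15
15^2 ≡ 37
15^23 ≡ 46
15^46 ≡ 1
Therefore the multiplicative order of 15 modulo 47 is 46.

46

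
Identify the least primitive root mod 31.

3

φ(31) = 31 − 1 = 30 = 2 · 3 · 5.
g is a primitive root iff g^(30/q) ≢ 1 (mod 31) for each prime q ∈ {2, 3, 5}.
g = 2: 2^15 ≡ 1 — hits 1, so not a primitive root.
g = 3: 3^15 ≡ 30; 3^10 ≡ 25; 3^6 ≡ 16 — none is 1, so 3 is a primitive root.
So 3 is the smallest generator of (Z/31Z)^×.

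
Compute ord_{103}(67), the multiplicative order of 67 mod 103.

102

ord(67) | φ(103) = 103 − 1 = 102 = 2 · 3 · 17.
Divisors of 102: 1, 2, 3, 6, 17, 34, 51, 102.
Evaluate successive powers at the divisors of 102:
67^1 ≡ 67 (mod 103)
67^2 ≡ 60 (mod 103)
67^3 ≡ 3 (mod 103)
67^6 ≡ 9 (mod 103)
67^17 ≡ 57 (mod 103)
67^34 ≡ 56 (mod 103)
67^51 ≡ 102 (mod 103)
67^102 ≡ 1 (mod 103) ✓
Therefore the multiplicative order of 67 modulo 103 is 102.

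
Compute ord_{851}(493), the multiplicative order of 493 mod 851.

By Lagrange's theorem, ord_851(493) divides φ(851) = φ(23·37) = (23−1)·(37−1) = 22·36 = 792 = 2^3 · 3^2 · 11.
Divisors of 792: 1, 2, 3, 4, 6, 8, 9, 11, 12, 18, 22, 24, 33, 36, 44, 66, 72, 88, 99, 132, 198, 264, 396, 792.
Check 493^d mod 851 for each divisor in increasing order:
493^1 ≡ 493 (mod 851)
493^2 ≡ 514 (mod 851)
493^3 ≡ 655 (mod 851)
493^4 ≡ 386 (mod 851)
493^6 ≡ 121 (mod 851)
493^8 ≡ 71 (mod 851)
493^9 ≡ 112 (mod 851)
493^11 ≡ 551 (mod 851)
493^12 ≡ 174 (mod 851)
493^18 ≡ 630 (mod 851)
493^22 ≡ 645 (mod 851)
493^24 ≡ 491 (mod 851)
493^33 ≡ 528 (mod 851)
493^36 ≡ 334 (mod 851)
493^44 ≡ 737 (mod 851)
493^66 ≡ 507 (mod 851)
493^72 ≡ 75 (mod 851)
493^88 ≡ 231 (mod 851)
493^99 ≡ 482 (mod 851)
493^132 ≡ 47 (mod 851)
493^198 ≡ 1 (mod 851) ✓
So ord_851(493) = 198.

198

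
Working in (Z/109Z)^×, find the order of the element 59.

108

Since 59 ∈ (Z/109Z)^×, its order divides φ(109) = 109 − 1 = 108 = 2^2 · 3^3.
Divisors of 108: 1, 2, 3, 4, 6, 9, 12, 18, 27, 36, 54, 108.
Evaluate successive powers at the divisors of 108:
59^1 ≡ 59
59^2 ≡ 102
59^3 ≡ 23
59^4 ≡ 49
59^6 ≡ 93
59^9 ≡ 68
59^12 ≡ 38
59^18 ≡ 46
59^27 ≡ 76
59^36 ≡ 45
59^54 ≡ 108
59^108 ≡ 1
The smallest such exponent is 108, so the order of 59 is 108.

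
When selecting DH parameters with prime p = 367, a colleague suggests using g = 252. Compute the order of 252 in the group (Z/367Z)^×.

183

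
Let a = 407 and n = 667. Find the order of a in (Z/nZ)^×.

11

Since 407 ∈ (Z/667Z)^×, its order divides φ(667) = φ(23·29) = (23−1)·(29−1) = 22·28 = 616 = 2^3 · 7 · 11.
Divisors of 616: 1, 2, 4, 7, 8, 11, 14, 22, 28, 44, 56, 77, 88, 154, 308, 616.
Compute 407^d (mod 667) for the divisors d until we hit 1:
407^1 ≡ 407 (mod 667)
407^2 ≡ 233 (mod 667)
407^4 ≡ 262 (mod 667)
407^7 ≡ 639 (mod 667)
407^8 ≡ 610 (mod 667)
407^11 ≡ 1 (mod 667) ✓
Hence ord(407) = 11.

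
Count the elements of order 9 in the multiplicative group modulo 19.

6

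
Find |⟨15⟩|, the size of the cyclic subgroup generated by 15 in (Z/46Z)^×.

22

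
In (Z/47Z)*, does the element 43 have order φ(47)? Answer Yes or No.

Yes

φ(47) = 47 − 1 = 46 = 2 · 23.
Test 43^(46/q) mod 47 for each prime factor q of 46:
43^23 ≡ 46 (mod 47)  [q = 2: ≢ 1 ✓]
43^2 ≡ 16 (mod 47)  [q = 23: ≢ 1 ✓]
All checks pass, so 43 has order 46 and is a primitive root modulo 47.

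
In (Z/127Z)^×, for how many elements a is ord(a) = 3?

φ(127) = 127 − 1 = 126 = 2 · 3^2 · 7.
(Z/127Z)^× is cyclic (|G| = 126); a cyclic group of order m has exactly φ(d) elements of each order d | m, and none otherwise.
3 | 126, and φ(3) = 3 − 1 = 2.

2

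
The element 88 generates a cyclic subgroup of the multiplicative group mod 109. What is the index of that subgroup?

2

Since 88 ∈ (Z/109Z)^×, its order divides φ(109) = 109 − 1 = 108 = 2^2 · 3^3.
Divisors of 108: 1, 2, 3, 4, 6, 9, 12, 18, 27, 36, 54, 108.
Test each divisor d:
88^1 ≡ 88
88^2 ≡ 5
88^3 ≡ 4
88^4 ≡ 25
88^6 ≡ 16
88^9 ≡ 64
88^12 ≡ 38
88^18 ≡ 63
88^27 ≡ 108
88^36 ≡ 45
88^54 ≡ 1
So ord_109(88) = 54, hence |⟨88⟩| = 54.
The index is φ(109) / ord(88) = 108 / 54 = 2.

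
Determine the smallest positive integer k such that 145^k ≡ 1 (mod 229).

76

ord(145) | φ(229) = 229 − 1 = 228 = 2^2 · 3 · 19.
Divisors of 228: 1, 2, 3, 4, 6, 12, 19, 38, 57, 76, 114, 228.
Evaluate successive powers at the divisors of 228:
145^1 ≡ 145
145^2 ≡ 186
145^3 ≡ 177
145^4 ≡ 17
145^6 ≡ 185
145^12 ≡ 104
145^19 ≡ 122
145^38 ≡ 228
145^57 ≡ 107
145^76 ≡ 1
The smallest such exponent is 76, so the order of 145 is 76.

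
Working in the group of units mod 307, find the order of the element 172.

By Lagrange's theorem, ord_307(172) divides φ(307) = 307 − 1 = 306 = 2 · 3^2 · 17.
Divisors of 306: 1, 2, 3, 6, 9, 17, 18, 34, 51, 102, 153, 306.
Compute 172^d (mod 307) for the divisors d until we hit 1:
172^1 ≡ 172 (mod 307)
172^2 ≡ 112 (mod 307)
172^3 ≡ 230 (mod 307)
172^6 ≡ 96 (mod 307)
172^9 ≡ 283 (mod 307)
172^17 ≡ 139 (mod 307)
172^18 ≡ 269 (mod 307)
172^34 ≡ 287 (mod 307)
172^51 ≡ 290 (mod 307)
172^102 ≡ 289 (mod 307)
172^153 ≡ 306 (mod 307)
172^306 ≡ 1 (mod 307) ✓
Therefore the multiplicative order of 172 modulo 307 is 306.

306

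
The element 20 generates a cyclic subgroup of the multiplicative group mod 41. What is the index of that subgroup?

2

The order of 20 must divide φ(41) = 41 − 1 = 40 = 2^3 · 5.
Divisors of 40: 1, 2, 4, 5, 8, 10, 20, 40.
Evaluate successive powers at the divisors of 40:
20^1 ≡ 20 (mod 41)
20^2 ≡ 31 (mod 41)
20^4 ≡ 18 (mod 41)
20^5 ≡ 32 (mod 41)
20^8 ≡ 37 (mod 41)
20^10 ≡ 40 (mod 41)
20^20 ≡ 1 (mod 41) ✓
The order of 20 is 20, so the subgroup it generates has 20 elements.
[(Z/41Z)^× : ⟨20⟩] = 40/20 = 2.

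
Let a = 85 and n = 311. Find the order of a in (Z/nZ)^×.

310

Since 85 ∈ (Z/311Z)^×, its order divides φ(311) = 311 − 1 = 310 = 2 · 5 · 31.
Divisors of 310: 1, 2, 5, 10, 31, 62, 155, 310.
Evaluate successive powers at the divisors of 310:
85^1 ≡ 85
85^2 ≡ 72
85^5 ≡ 264
85^10 ≡ 32
85^31 ≡ 275
85^62 ≡ 52
85^155 ≡ 310
85^310 ≡ 1
Therefore the multiplicative order of 85 modulo 311 is 310.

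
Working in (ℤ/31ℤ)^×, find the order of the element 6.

The order of 6 must divide φ(31) = 31 − 1 = 30 = 2 · 3 · 5.
Divisors of 30: 1, 2, 3, 5, 6, 10, 15, 30.
Evaluate successive powers at the divisors of 30:
6^1 ≡ 6
6^2 ≡ 5
6^3 ≡ 30
6^5 ≡ 26
6^6 ≡ 1
Therefore the multiplicative order of 6 modulo 31 is 6.

6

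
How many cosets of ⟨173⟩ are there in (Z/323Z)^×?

2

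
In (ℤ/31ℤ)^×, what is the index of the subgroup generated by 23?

3

ord(23) | φ(31) = 31 − 1 = 30 = 2 · 3 · 5.
Divisors of 30: 1, 2, 3, 5, 6, 10, 15, 30.
Evaluate successive powers at the divisors of 30:
23^1 ≡ 23 (mod 31)
23^2 ≡ 2 (mod 31)
23^3 ≡ 15 (mod 31)
23^5 ≡ 30 (mod 31)
23^6 ≡ 8 (mod 31)
23^10 ≡ 1 (mod 31) ✓
So ord_31(23) = 10, hence |⟨23⟩| = 10.
Index = |(Z/31Z)^×| / |⟨23⟩| = 30 / 10 = 3.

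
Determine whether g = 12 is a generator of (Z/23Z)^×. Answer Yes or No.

No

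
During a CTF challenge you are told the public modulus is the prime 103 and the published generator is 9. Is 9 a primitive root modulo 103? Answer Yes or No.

No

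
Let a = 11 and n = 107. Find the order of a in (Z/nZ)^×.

53

The order of 11 must divide φ(107) = 107 − 1 = 106 = 2 · 53.
Divisors of 106: 1, 2, 53, 106.
Test each divisor d:
11^1 ≡ 11
11^2 ≡ 14
11^53 ≡ 1
Therefore the multiplicative order of 11 modulo 107 is 53.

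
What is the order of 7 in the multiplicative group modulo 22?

10

Since 7 ∈ (Z/22Z)^×, its order divides φ(22) = φ(2)·φ(11) = 1·10 = 10 = 2 · 5.
Divisors of 10: 1, 2, 5, 10.
Test each divisor d:
7^1 ≡ 7 (mod 22)
7^2 ≡ 5 (mod 22)
7^5 ≡ 21 (mod 22)
7^10 ≡ 1 (mod 22) ✓
Therefore the multiplicative order of 7 modulo 22 is 10.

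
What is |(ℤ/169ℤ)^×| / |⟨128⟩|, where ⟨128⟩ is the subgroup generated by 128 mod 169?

1

By Lagrange's theorem, ord_169(128) divides φ(169) = φ(13^2) = 13·(13−1) = 156 = 2^2 · 3 · 13.
Divisors of 156: 1, 2, 3, 4, 6, 12, 13, 26, 39, 52, 78, 156.
Evaluate successive powers at the divisors of 156:
128^1 ≡ 128
128^2 ≡ 160
128^3 ≡ 31
128^4 ≡ 81
128^6 ≡ 116
128^12 ≡ 105
128^13 ≡ 89
128^26 ≡ 147
128^39 ≡ 70
128^52 ≡ 146
128^78 ≡ 168
128^156 ≡ 1
So ord_169(128) = 156, hence |⟨128⟩| = 156.
[(Z/169Z)^× : ⟨128⟩] = 156/156 = 1.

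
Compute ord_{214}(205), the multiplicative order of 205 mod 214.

ord(205) | φ(214) = φ(2)·φ(107) = 1·106 = 106 = 2 · 53.
Divisors of 106: 1, 2, 53, 106.
Evaluate successive powers at the divisors of 106:
205^1 ≡ 205
205^2 ≡ 81
205^53 ≡ 213
205^106 ≡ 1
Therefore the multiplicative order of 205 modulo 214 is 106.

106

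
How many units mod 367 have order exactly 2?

φ(367) = 367 − 1 = 366 = 2 · 3 · 61.
Since (Z/367Z)^× is cyclic of order 366, the number of elements of order d is φ(d) when d | 366 and 0 otherwise.
2 | 366, and φ(2) = 2 − 1 = 1.

1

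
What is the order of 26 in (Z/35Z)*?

6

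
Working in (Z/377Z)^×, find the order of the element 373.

21

By Lagrange's theorem, ord_377(373) divides φ(377) = φ(13·29) = (13−1)·(29−1) = 12·28 = 336 = 2^4 · 3 · 7.
Divisors of 336: 1, 2, 3, 4, 6, 7, 8, 12, 14, 16, 21, 24, 28, 42, 48, 56, 84, 112, 168, 336.
Check 373^d mod 377 for each divisor in increasing order:
373^1 ≡ 373 (mod 377)
373^2 ≡ 16 (mod 377)
373^3 ≡ 313 (mod 377)
373^4 ≡ 256 (mod 377)
373^6 ≡ 326 (mod 377)
373^7 ≡ 204 (mod 377)
373^8 ≡ 315 (mod 377)
373^12 ≡ 339 (mod 377)
373^14 ≡ 146 (mod 377)
373^16 ≡ 74 (mod 377)
373^21 ≡ 1 (mod 377) ✓
Therefore the multiplicative order of 373 modulo 377 is 21.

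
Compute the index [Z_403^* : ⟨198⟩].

12

By Lagrange's theorem, ord_403(198) divides φ(403) = φ(13·31) = (13−1)·(31−1) = 12·30 = 360 = 2^3 · 3^2 · 5.
Divisors of 360: 1, 2, 3, 4, 5, 6, 8, 9, 10, 12, 15, 18, 20, 24, 30, 36, 40, 45, 60, 72, 90, 120, 180, 360.
Compute 198^d (mod 403) for the divisors d until we hit 1:
198^1 ≡ 198 (mod 403)
198^2 ≡ 113 (mod 403)
198^3 ≡ 209 (mod 403)
198^4 ≡ 276 (mod 403)
198^5 ≡ 243 (mod 403)
198^6 ≡ 157 (mod 403)
198^8 ≡ 9 (mod 403)
198^9 ≡ 170 (mod 403)
198^10 ≡ 211 (mod 403)
198^12 ≡ 66 (mod 403)
198^15 ≡ 92 (mod 403)
198^18 ≡ 287 (mod 403)
198^20 ≡ 191 (mod 403)
198^24 ≡ 326 (mod 403)
198^30 ≡ 1 (mod 403) ✓
The order of 198 is 30, so the subgroup it generates has 30 elements.
[(Z/403Z)^× : ⟨198⟩] = 360/30 = 12.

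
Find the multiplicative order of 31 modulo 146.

72

The order of 31 must divide φ(146) = φ(2)·φ(73) = 1·72 = 72 = 2^3 · 3^2.
Divisors of 72: 1, 2, 3, 4, 6, 8, 9, 12, 18, 24, 36, 72.
Test each divisor d:
31^1 ≡ 31
31^2 ≡ 85
31^3 ≡ 7
31^4 ≡ 71
31^6 ≡ 49
31^8 ≡ 77
31^9 ≡ 51
31^12 ≡ 65
31^18 ≡ 119
31^24 ≡ 137
31^36 ≡ 145
31^72 ≡ 1
Hence ord(31) = 72.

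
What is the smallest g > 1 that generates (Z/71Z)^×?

7

φ(71) = 71 − 1 = 70 = 2 · 5 · 7.
Test candidates g = 2, 3, … against the prime factors q ∈ {2, 5, 7} of φ(71): g is a generator iff g^(70/q) ≢ 1 for every such q.
g = 2: 2^35 ≡ 1 — hits 1, so not a primitive root.
g = 3: 3^35 ≡ 1 — hits 1, so not a primitive root.
g = 4: 4^35 ≡ 1 — hits 1, so not a primitive root.
g = 5: 5^35 ≡ 1 — hits 1, so not a primitive root.
g = 6: 6^35 ≡ 1 — hits 1, so not a primitive root.
g = 7: 7^35 ≡ 70; 7^14 ≡ 54; 7^10 ≡ 45 — none is 1, so 7 is a primitive root.
The smallest primitive root modulo 71 is 7.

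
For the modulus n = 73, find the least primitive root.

5

φ(73) = 73 − 1 = 72 = 2^3 · 3^2.
Test candidates g = 2, 3, … against the prime factors q ∈ {2, 3} of φ(73): g is a generator iff g^(72/q) ≢ 1 for every such q.
g = 2: 2^36 ≡ 1 — hits 1, so not a primitive root.
g = 3: 3^36 ≡ 1 — hits 1, so not a primitive root.
g = 4: 4^36 ≡ 1 — hits 1, so not a primitive root.
g = 5: 5^36 ≡ 72; 5^24 ≡ 8 — none is 1, so 5 is a primitive root.
Hence the least primitive root of 73 is 5.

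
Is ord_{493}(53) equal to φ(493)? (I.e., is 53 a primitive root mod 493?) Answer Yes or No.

No

493 = 17 · 29 is a product of two distinct odd primes, so (Z/493Z)^× ≅ (Z/17Z)^× × (Z/29Z)^× is not cyclic.
No primitive root modulo 493 exists; in particular 53 is not one.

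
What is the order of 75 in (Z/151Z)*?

30

By Lagrange's theorem, ord_151(75) divides φ(151) = 151 − 1 = 150 = 2 · 3 · 5^2.
Divisors of 150: 1, 2, 3, 5, 6, 10, 15, 25, 30, 50, 75, 150.
Evaluate successive powers at the divisors of 150:
75^1 ≡ 75
75^2 ≡ 38
75^3 ≡ 132
75^5 ≡ 33
75^6 ≡ 59
75^10 ≡ 32
75^15 ≡ 150
75^25 ≡ 119
75^30 ≡ 1
Hence ord(75) = 30.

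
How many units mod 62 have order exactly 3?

2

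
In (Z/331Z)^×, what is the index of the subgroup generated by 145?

3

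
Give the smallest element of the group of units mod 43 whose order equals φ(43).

3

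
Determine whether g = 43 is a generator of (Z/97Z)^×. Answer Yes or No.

No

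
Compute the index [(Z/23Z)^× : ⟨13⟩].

By Lagrange's theorem, ord_23(13) divides φ(23) = 23 − 1 = 22 = 2 · 11.
Divisors of 22: 1, 2, 11, 22.
Compute 13^d (mod 23) for the divisors d until we hit 1:
13^1 ≡ 13
13^2 ≡ 8
13^11 ≡ 1
So ord_23(13) = 11, hence |⟨13⟩| = 11.
Index = |(Z/23Z)^×| / |⟨13⟩| = 22 / 11 = 2.

2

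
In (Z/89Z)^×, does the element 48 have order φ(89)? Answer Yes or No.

Yes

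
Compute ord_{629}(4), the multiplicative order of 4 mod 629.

36

ord(4) | φ(629) = φ(17·37) = (17−1)·(37−1) = 16·36 = 576 = 2^6 · 3^2.
Divisors of 576: 1, 2, 3, 4, 6, 8, 9, 12, 16, 18, 24, 32, 36, 48, 64, 72, 96, 144, 192, 288, 576.
Test each divisor d:
4^1 ≡ 4 (mod 629)
4^2 ≡ 16 (mod 629)
4^3 ≡ 64 (mod 629)
4^4 ≡ 256 (mod 629)
4^6 ≡ 322 (mod 629)
4^8 ≡ 120 (mod 629)
4^9 ≡ 480 (mod 629)
4^12 ≡ 528 (mod 629)
4^16 ≡ 562 (mod 629)
4^18 ≡ 186 (mod 629)
4^24 ≡ 137 (mod 629)
4^32 ≡ 86 (mod 629)
4^36 ≡ 1 (mod 629) ✓
Hence ord(4) = 36.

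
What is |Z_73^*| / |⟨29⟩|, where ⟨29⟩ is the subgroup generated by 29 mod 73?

1

By Lagrange's theorem, ord_73(29) divides φ(73) = 73 − 1 = 72 = 2^3 · 3^2.
Divisors of 72: 1, 2, 3, 4, 6, 8, 9, 12, 18, 24, 36, 72.
Compute 29^d (mod 73) for the divisors d until we hit 1:
29^1 ≡ 29 (mod 73)
29^2 ≡ 38 (mod 73)
29^3 ≡ 7 (mod 73)
29^4 ≡ 57 (mod 73)
29^6 ≡ 49 (mod 73)
29^8 ≡ 37 (mod 73)
29^9 ≡ 51 (mod 73)
29^12 ≡ 65 (mod 73)
29^18 ≡ 46 (mod 73)
29^24 ≡ 64 (mod 73)
29^36 ≡ 72 (mod 73)
29^72 ≡ 1 (mod 73) ✓
Thus |⟨29⟩| = ord(29) = 72.
The index is φ(73) / ord(29) = 72 / 72 = 1.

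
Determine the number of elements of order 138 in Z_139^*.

44

φ(139) = 139 − 1 = 138 = 2 · 3 · 23.
In a cyclic group of order 138, there are φ(d) elements of order d for each divisor d of 138, and zero for non-divisors.
138 = 2 · 3 · 23 divides 138, and φ(138) = 44.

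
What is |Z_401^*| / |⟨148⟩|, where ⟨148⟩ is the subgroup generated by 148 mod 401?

5

By Lagrange's theorem, ord_401(148) divides φ(401) = 401 − 1 = 400 = 2^4 · 5^2.
Divisors of 400: 1, 2, 4, 5, 8, 10, 16, 20, 25, 40, 50, 80, 100, 200, 400.
Compute 148^d (mod 401) for the divisors d until we hit 1:
148^1 ≡ 148
148^2 ≡ 250
148^4 ≡ 345
148^5 ≡ 133
148^8 ≡ 329
148^10 ≡ 45
148^16 ≡ 372
148^20 ≡ 20
148^25 ≡ 254
148^40 ≡ 400
148^50 ≡ 356
148^80 ≡ 1
So ord_401(148) = 80, hence |⟨148⟩| = 80.
Index = |(Z/401Z)^×| / |⟨148⟩| = 400 / 80 = 5.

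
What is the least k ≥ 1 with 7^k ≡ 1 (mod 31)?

Since 7 ∈ (Z/31Z)^×, its order divides φ(31) = 31 − 1 = 30 = 2 · 3 · 5.
Divisors of 30: 1, 2, 3, 5, 6, 10, 15, 30.
Compute 7^d (mod 31) for the divisors d until we hit 1:
7^1 ≡ 7
7^2 ≡ 18
7^3 ≡ 2
7^5 ≡ 5
7^6 ≡ 4
7^10 ≡ 25
7^15 ≡ 1
The smallest such exponent is 15, so the order of 7 is 15.

15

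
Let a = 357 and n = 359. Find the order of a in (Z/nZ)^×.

ord(357) | φ(359) = 359 − 1 = 358 = 2 · 179.
Divisors of 358: 1, 2, 179, 358.
Test each divisor d:
357^1 ≡ 357 (mod 359)
357^2 ≡ 4 (mod 359)
357^179 ≡ 358 (mod 359)
357^358 ≡ 1 (mod 359) ✓
Therefore the multiplicative order of 357 modulo 359 is 358.

358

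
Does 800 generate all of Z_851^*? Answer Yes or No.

851 = 23 · 37 is a product of two distinct odd primes, so (Z/851Z)^× ≅ (Z/23Z)^× × (Z/37Z)^× is not cyclic.
No primitive root modulo 851 exists; in particular 800 is not one.

No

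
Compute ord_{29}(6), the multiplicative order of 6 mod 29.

14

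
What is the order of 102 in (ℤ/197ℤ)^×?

Since 102 ∈ (Z/197Z)^×, its order divides φ(197) = 197 − 1 = 196 = 2^2 · 7^2.
Divisors of 196: 1, 2, 4, 7, 14, 28, 49, 98, 196.
Evaluate successive powers at the divisors of 196:
102^1 ≡ 102 (mod 197)
102^2 ≡ 160 (mod 197)
102^4 ≡ 187 (mod 197)
102^7 ≡ 113 (mod 197)
102^14 ≡ 161 (mod 197)
102^28 ≡ 114 (mod 197)
102^49 ≡ 183 (mod 197)
102^98 ≡ 196 (mod 197)
102^196 ≡ 1 (mod 197) ✓
Therefore the multiplicative order of 102 modulo 197 is 196.

196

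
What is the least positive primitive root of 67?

2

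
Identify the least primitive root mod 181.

2

φ(181) = 181 − 1 = 180 = 2^2 · 3^2 · 5.
g is a primitive root iff g^(180/q) ≢ 1 (mod 181) for each prime q ∈ {2, 3, 5}.
g = 2: 2^90 ≡ 180; 2^60 ≡ 48; 2^36 ≡ 59 — none is 1, so 2 is a primitive root.
The smallest primitive root modulo 181 is 2.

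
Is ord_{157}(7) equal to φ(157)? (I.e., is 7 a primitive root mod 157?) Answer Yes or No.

No

φ(157) = 157 − 1 = 156 = 2^2 · 3 · 13.
Test 7^(156/q) mod 157 for each prime factor q of 156:
7^78 ≡ 156 (mod 157)  [q = 2: ≢ 1 ✓]
7^52 ≡ 1 (mod 157)  [q = 3: ≡ 1 ✗]
7^12 ≡ 153 (mod 157)  [q = 13: ≢ 1 ✓]
7^52 ≡ 1 shows ord(7) | 52, strictly less than φ(157); not a primitive root.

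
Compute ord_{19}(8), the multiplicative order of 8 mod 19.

The order of 8 must divide φ(19) = 19 − 1 = 18 = 2 · 3^2.
Divisors of 18: 1, 2, 3, 6, 9, 18.
Compute 8^d (mod 19) for the divisors d until we hit 1:
8^1 ≡ 8 (mod 19)
8^2 ≡ 7 (mod 19)
8^3 ≡ 18 (mod 19)
8^6 ≡ 1 (mod 19) ✓
So ord_19(8) = 6.

6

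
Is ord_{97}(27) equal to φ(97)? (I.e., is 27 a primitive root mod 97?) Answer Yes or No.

No

φ(97) = 97 − 1 = 96 = 2^5 · 3.
Test 27^(96/q) mod 97 for each prime factor q of 96:
27^48 ≡ 1 (mod 97)  [q = 2: ≡ 1 ✗]
27^32 ≡ 1 (mod 97)  [q = 3: ≡ 1 ✗]
Since 27^48 ≡ 1, the order of 27 divides 48 < 96, so 27 is not a primitive root.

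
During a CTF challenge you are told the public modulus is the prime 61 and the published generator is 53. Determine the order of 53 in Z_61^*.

20

The order of 53 must divide φ(61) = 61 − 1 = 60 = 2^2 · 3 · 5.
Divisors of 60: 1, 2, 3, 4, 5, 6, 10, 12, 15, 20, 30, 60.
Compute 53^d (mod 61) for the divisors d until we hit 1:
53^1 ≡ 53 (mod 61)
53^2 ≡ 3 (mod 61)
53^3 ≡ 37 (mod 61)
53^4 ≡ 9 (mod 61)
53^5 ≡ 50 (mod 61)
53^6 ≡ 27 (mod 61)
53^10 ≡ 60 (mod 61)
53^12 ≡ 58 (mod 61)
53^15 ≡ 11 (mod 61)
53^20 ≡ 1 (mod 61) ✓
The smallest such exponent is 20, so the order of 53 is 20.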